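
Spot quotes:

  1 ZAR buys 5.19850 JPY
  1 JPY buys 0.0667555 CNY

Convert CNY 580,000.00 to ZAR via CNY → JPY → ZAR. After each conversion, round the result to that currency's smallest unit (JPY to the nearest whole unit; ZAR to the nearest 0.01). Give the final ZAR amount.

CNY 580,000.00 ÷ 0.0667555 = JPY 8,688,423
JPY 8,688,423 ÷ 5.19850 = ZAR 1,671,332.69

ZAR 1,671,332.69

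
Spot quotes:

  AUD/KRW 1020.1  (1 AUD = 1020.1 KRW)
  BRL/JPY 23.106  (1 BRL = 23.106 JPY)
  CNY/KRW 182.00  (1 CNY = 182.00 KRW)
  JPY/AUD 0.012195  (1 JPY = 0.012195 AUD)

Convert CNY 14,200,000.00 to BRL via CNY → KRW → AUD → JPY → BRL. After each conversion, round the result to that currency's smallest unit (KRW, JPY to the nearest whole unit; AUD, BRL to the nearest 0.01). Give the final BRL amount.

BRL 8,991,049.94

CNY 14,200,000.00 × 182.00 = KRW 2,584,400,000
KRW 2,584,400,000 ÷ 1020.1 = AUD 2,533,477.11
AUD 2,533,477.11 ÷ 0.012195 = JPY 207,747,200
JPY 207,747,200 ÷ 23.106 = BRL 8,991,049.94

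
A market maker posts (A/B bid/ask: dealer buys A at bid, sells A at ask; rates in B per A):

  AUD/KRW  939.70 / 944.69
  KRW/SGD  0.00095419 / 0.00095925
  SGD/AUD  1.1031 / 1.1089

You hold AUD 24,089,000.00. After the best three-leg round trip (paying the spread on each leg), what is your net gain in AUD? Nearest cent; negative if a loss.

Net result: AUD -116,945.18 (no profitable arbitrage after spreads)

Best loop AUD → SGD → KRW → AUD:
AUD 24,089,000.00 ÷ 1.1089 (buy SGD at ask) = SGD 21,723,329.43
SGD 21,723,329.43 ÷ 0.00095925 (buy KRW at ask) = KRW 22,646,160,464
KRW 22,646,160,464 ÷ 944.69 (buy AUD at ask) = AUD 23,972,054.82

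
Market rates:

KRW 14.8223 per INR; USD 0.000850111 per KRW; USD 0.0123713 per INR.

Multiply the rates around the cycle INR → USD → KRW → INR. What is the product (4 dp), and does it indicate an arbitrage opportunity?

Around INR → USD → KRW → INR: 1 × 0.0123713 ÷ 0.000850111 ÷ 14.8223 = 0.981802
Product < 1; profitable direction is INR → KRW → USD → INR.

0.9818 (arbitrage exists)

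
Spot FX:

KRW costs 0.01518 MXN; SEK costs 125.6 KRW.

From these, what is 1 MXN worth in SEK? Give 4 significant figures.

MXN/SEK = 0.5245

1 MXN ÷ 0.01518 = 65.8762 KRW
65.8762 KRW ÷ 125.6 = 0.524492 SEK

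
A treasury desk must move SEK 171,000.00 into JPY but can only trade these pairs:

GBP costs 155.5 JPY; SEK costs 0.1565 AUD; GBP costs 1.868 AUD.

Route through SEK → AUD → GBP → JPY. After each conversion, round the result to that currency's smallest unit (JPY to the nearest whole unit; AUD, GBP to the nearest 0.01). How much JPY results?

JPY 2,227,737

SEK 171,000.00 × 0.1565 = AUD 26,761.50
AUD 26,761.50 ÷ 1.868 = GBP 14,326.28
GBP 14,326.28 × 155.5 = JPY 2,227,737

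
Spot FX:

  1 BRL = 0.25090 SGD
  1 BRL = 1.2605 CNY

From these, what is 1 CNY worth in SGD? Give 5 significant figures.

1 CNY ÷ 1.2605 = 0.793336 BRL
0.793336 BRL × 0.25090 = 0.199048 SGD

CNY/SGD = 0.19905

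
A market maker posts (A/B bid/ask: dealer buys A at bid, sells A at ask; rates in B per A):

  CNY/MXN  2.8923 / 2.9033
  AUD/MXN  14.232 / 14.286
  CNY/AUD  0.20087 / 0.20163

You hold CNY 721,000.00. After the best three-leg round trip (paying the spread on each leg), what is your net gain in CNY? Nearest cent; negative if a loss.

Net profit: CNY 2,957.06

Best loop CNY → MXN → AUD → CNY:
CNY 721,000.00 × 2.8923 (sell CNY at bid) = MXN 2,085,348.30
MXN 2,085,348.30 ÷ 14.286 (buy AUD at ask) = AUD 145,971.46
AUD 145,971.46 ÷ 0.20163 (buy CNY at ask) = CNY 723,957.06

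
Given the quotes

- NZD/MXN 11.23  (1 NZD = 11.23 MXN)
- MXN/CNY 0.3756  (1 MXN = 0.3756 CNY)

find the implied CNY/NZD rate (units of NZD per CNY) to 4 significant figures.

1 CNY ÷ 0.3756 = 2.66241 MXN
2.66241 MXN ÷ 11.23 = 0.23708 NZD

CNY/NZD = 0.2371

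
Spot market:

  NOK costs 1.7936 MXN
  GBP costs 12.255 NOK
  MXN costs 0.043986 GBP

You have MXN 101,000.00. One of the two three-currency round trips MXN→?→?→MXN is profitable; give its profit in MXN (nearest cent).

Profitable loop is MXN → NOK → GBP → MXN:
MXN 101,000.00 ÷ 1.7936 = NOK 56,311.33
NOK 56,311.33 ÷ 12.255 = GBP 4,594.97
GBP 4,594.97 ÷ 0.043986 = MXN 104,464.32
Profit = MXN 104,464.32 − MXN 101,000.00

Profit: MXN 3,464.32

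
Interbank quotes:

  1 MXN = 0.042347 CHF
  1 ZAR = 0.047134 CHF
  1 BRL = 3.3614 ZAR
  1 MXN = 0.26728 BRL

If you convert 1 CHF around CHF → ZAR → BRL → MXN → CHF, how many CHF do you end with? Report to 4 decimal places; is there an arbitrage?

Around CHF → ZAR → BRL → MXN → CHF: 1 ÷ 0.047134 ÷ 3.3614 ÷ 0.26728 × 0.042347 = 1.000004
Product ≈ 1 (deviation 0.000%, within rounding noise).

1.0000 (no arbitrage)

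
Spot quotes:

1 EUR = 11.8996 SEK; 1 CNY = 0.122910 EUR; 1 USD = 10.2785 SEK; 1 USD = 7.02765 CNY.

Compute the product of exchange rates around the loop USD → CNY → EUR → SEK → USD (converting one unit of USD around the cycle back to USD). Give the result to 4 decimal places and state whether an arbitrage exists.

Around USD → CNY → EUR → SEK → USD: 1 × 7.02765 × 0.122910 × 11.8996 ÷ 10.2785 = 1.000000
Product ≈ 1 (deviation 0.000%, within rounding noise).

1.0000 (no arbitrage)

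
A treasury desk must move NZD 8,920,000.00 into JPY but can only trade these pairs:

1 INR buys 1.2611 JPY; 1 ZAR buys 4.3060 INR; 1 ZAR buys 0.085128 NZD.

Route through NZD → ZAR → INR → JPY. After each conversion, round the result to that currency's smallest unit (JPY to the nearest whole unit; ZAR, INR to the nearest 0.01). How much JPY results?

NZD 8,920,000.00 ÷ 0.085128 = ZAR 104,783,385.02
ZAR 104,783,385.02 × 4.3060 = INR 451,197,255.90
INR 451,197,255.90 × 1.2611 = JPY 569,004,859

JPY 569,004,859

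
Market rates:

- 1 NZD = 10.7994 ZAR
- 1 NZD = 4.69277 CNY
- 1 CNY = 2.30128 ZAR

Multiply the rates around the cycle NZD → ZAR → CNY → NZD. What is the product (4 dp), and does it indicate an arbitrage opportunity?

Around NZD → ZAR → CNY → NZD: 1 × 10.7994 ÷ 2.30128 ÷ 4.69277 = 1.000002
Product ≈ 1 (deviation 0.000%, within rounding noise).

1.0000 (no arbitrage)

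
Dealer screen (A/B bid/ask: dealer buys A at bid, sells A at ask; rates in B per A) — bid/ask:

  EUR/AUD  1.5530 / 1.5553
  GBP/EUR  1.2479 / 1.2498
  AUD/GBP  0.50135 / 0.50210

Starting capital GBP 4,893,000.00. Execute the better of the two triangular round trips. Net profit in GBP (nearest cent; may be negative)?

Net profit: GBP 120,376.28

Best loop GBP → AUD → EUR → GBP:
GBP 4,893,000.00 ÷ 0.50210 (buy AUD at ask) = AUD 9,745,070.70
AUD 9,745,070.70 ÷ 1.5553 (buy EUR at ask) = EUR 6,265,717.68
EUR 6,265,717.68 ÷ 1.2498 (buy GBP at ask) = GBP 5,013,376.28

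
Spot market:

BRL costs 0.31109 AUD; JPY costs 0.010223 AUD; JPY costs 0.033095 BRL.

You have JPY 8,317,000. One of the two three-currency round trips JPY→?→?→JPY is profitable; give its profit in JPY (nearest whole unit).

Profitable loop is JPY → BRL → AUD → JPY:
JPY 8,317,000 × 0.033095 = BRL 275,251.11
BRL 275,251.11 × 0.31109 = AUD 85,627.87
AUD 85,627.87 ÷ 0.010223 = JPY 8,376,002
Profit = JPY 8,376,002 − JPY 8,317,000

Profit: JPY 59,002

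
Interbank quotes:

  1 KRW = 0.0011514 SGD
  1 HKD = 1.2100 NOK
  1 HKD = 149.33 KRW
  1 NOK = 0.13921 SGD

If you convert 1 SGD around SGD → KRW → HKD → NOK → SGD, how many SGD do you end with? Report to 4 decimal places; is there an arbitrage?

0.9797 (arbitrage exists)

Around SGD → KRW → HKD → NOK → SGD: 1 ÷ 0.0011514 ÷ 149.33 × 1.2100 × 0.13921 = 0.979676
Product < 1; profitable direction is SGD → NOK → HKD → KRW → SGD.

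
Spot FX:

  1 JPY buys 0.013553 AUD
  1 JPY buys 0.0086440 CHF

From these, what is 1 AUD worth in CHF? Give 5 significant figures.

1 AUD ÷ 0.013553 = 73.7844 JPY
73.7844 JPY × 0.0086440 = 0.637792 CHF

AUD/CHF = 0.63779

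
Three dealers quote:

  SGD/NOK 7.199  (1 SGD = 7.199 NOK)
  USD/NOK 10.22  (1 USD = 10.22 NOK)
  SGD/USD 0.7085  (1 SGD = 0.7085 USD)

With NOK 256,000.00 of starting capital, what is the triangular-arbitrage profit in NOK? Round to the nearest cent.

Profitable loop is NOK → SGD → USD → NOK:
NOK 256,000.00 ÷ 7.199 = SGD 35,560.49
SGD 35,560.49 × 0.7085 = USD 25,194.61
USD 25,194.61 × 10.22 = NOK 257,488.92
Profit = NOK 257,488.92 − NOK 256,000.00

Profit: NOK 1,488.92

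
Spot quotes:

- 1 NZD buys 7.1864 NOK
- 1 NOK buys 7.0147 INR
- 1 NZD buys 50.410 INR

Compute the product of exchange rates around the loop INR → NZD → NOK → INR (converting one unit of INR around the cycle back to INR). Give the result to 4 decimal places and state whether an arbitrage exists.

Around INR → NZD → NOK → INR: 1 ÷ 50.410 × 7.1864 × 7.0147 = 1.000009
Product ≈ 1 (deviation 0.001%, within rounding noise).

1.0000 (no arbitrage)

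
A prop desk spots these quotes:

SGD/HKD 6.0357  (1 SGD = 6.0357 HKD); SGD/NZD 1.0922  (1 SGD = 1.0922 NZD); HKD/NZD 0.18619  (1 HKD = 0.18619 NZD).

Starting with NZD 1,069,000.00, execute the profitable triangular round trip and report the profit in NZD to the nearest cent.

Profitable loop is NZD → SGD → HKD → NZD:
NZD 1,069,000.00 ÷ 1.0922 = SGD 978,758.47
SGD 978,758.47 × 6.0357 = HKD 5,907,492.49
HKD 5,907,492.49 × 0.18619 = NZD 1,099,916.03
Profit = NZD 1,099,916.03 − NZD 1,069,000.00

Profit: NZD 30,916.03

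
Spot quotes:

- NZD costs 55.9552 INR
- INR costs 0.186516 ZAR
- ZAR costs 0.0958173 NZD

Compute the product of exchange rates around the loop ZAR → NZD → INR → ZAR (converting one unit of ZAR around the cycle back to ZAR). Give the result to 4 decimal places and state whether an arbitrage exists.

1.0000 (no arbitrage)

Around ZAR → NZD → INR → ZAR: 1 × 0.0958173 × 55.9552 × 0.186516 = 1.000001
Product ≈ 1 (deviation 0.000%, within rounding noise).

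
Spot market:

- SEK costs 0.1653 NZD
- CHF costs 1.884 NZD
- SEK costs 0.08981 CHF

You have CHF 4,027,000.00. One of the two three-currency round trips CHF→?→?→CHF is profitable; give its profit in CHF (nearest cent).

Profitable loop is CHF → NZD → SEK → CHF:
CHF 4,027,000.00 × 1.884 = NZD 7,586,868.00
NZD 7,586,868.00 ÷ 0.1653 = SEK 45,897,568.06
SEK 45,897,568.06 × 0.08981 = CHF 4,122,060.59
Profit = CHF 4,122,060.59 − CHF 4,027,000.00

Profit: CHF 95,060.59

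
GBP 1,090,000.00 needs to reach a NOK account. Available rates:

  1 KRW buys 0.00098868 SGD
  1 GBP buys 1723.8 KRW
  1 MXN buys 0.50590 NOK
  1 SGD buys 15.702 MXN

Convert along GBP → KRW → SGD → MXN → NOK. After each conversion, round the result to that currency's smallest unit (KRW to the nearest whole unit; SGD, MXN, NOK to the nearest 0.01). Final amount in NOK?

GBP 1,090,000.00 × 1723.8 = KRW 1,878,942,000
KRW 1,878,942,000 × 0.00098868 = SGD 1,857,672.38
SGD 1,857,672.38 × 15.702 = MXN 29,169,171.71
MXN 29,169,171.71 × 0.50590 = NOK 14,756,683.97

NOK 14,756,683.97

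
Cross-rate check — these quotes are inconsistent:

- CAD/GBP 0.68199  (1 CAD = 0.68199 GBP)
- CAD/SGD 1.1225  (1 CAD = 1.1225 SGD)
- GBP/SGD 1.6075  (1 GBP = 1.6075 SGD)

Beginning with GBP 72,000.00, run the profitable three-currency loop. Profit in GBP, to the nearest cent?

Profitable loop is GBP → CAD → SGD → GBP:
GBP 72,000.00 ÷ 0.68199 = CAD 105,573.40
CAD 105,573.40 × 1.1225 = SGD 118,506.14
SGD 118,506.14 ÷ 1.6075 = GBP 73,720.77
Profit = GBP 73,720.77 − GBP 72,000.00

Profit: GBP 1,720.77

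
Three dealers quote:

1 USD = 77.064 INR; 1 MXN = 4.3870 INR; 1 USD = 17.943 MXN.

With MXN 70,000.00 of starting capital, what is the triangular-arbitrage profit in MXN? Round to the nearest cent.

Profitable loop is MXN → INR → USD → MXN:
MXN 70,000.00 × 4.3870 = INR 307,090.00
INR 307,090.00 ÷ 77.064 = USD 3,984.87
USD 3,984.87 × 17.943 = MXN 71,500.52
Profit = MXN 71,500.52 − MXN 70,000.00

Profit: MXN 1,500.52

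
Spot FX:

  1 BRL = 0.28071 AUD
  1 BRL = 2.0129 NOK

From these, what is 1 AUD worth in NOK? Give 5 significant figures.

1 AUD ÷ 0.28071 = 3.5624 BRL
3.5624 BRL × 2.0129 = 7.17075 NOK

AUD/NOK = 7.1707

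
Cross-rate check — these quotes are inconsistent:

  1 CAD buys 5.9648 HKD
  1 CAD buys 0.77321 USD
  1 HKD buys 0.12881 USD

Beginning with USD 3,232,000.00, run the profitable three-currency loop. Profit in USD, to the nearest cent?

Profitable loop is USD → HKD → CAD → USD:
USD 3,232,000.00 ÷ 0.12881 = HKD 25,091,219.63
HKD 25,091,219.63 ÷ 5.9648 = CAD 4,206,548.35
CAD 4,206,548.35 × 0.77321 = USD 3,252,545.25
Profit = USD 3,252,545.25 − USD 3,232,000.00

Profit: USD 20,545.25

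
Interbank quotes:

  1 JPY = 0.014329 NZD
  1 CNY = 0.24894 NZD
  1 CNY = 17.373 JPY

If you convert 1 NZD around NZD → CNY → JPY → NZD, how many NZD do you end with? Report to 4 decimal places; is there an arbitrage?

1.0000 (no arbitrage)

Around NZD → CNY → JPY → NZD: 1 ÷ 0.24894 × 17.373 × 0.014329 = 0.999991
Product ≈ 1 (deviation 0.001%, within rounding noise).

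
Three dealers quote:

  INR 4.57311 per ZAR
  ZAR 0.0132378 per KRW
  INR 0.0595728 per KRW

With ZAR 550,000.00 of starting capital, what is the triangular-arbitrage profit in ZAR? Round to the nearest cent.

Profit: ZAR 8,910.33

Profitable loop is ZAR → INR → KRW → ZAR:
ZAR 550,000.00 × 4.57311 = INR 2,515,210.50
INR 2,515,210.50 ÷ 0.0595728 = KRW 42,220,787
KRW 42,220,787 × 0.0132378 = ZAR 558,910.33
Profit = ZAR 558,910.33 − ZAR 550,000.00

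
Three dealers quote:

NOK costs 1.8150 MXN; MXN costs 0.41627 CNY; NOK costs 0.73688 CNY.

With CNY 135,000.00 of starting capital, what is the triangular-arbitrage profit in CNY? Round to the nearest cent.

Profitable loop is CNY → NOK → MXN → CNY:
CNY 135,000.00 ÷ 0.73688 = NOK 183,204.86
NOK 183,204.86 × 1.8150 = MXN 332,516.83
MXN 332,516.83 × 0.41627 = CNY 138,416.78
Profit = CNY 138,416.78 − CNY 135,000.00

Profit: CNY 3,416.78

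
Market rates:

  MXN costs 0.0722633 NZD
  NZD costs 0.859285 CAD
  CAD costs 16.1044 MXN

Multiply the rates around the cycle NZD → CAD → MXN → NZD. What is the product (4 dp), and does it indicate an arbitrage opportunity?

1.0000 (no arbitrage)

Around NZD → CAD → MXN → NZD: 1 × 0.859285 × 16.1044 × 0.0722633 = 0.999999
Product ≈ 1 (deviation 0.000%, within rounding noise).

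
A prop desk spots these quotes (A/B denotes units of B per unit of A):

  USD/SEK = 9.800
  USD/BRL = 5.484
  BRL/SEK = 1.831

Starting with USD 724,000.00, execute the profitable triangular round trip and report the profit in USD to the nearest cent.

Profitable loop is USD → BRL → SEK → USD:
USD 724,000.00 × 5.484 = BRL 3,970,416.00
BRL 3,970,416.00 × 1.831 = SEK 7,269,831.70
SEK 7,269,831.70 ÷ 9.800 = USD 741,819.56
Profit = USD 741,819.56 − USD 724,000.00

Profit: USD 17,819.56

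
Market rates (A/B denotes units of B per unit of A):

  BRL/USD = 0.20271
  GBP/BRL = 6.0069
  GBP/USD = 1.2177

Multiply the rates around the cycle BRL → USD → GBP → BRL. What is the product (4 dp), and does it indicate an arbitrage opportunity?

Around BRL → USD → GBP → BRL: 1 × 0.20271 ÷ 1.2177 × 6.0069 = 0.999966
Product ≈ 1 (deviation 0.003%, within rounding noise).

1.0000 (no arbitrage)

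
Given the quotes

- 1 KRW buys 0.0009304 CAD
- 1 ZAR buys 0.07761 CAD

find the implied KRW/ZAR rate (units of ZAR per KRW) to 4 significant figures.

KRW/ZAR = 0.01199

1 KRW × 0.0009304 = 0.0009304 CAD
0.0009304 CAD ÷ 0.07761 = 0.0119881 ZAR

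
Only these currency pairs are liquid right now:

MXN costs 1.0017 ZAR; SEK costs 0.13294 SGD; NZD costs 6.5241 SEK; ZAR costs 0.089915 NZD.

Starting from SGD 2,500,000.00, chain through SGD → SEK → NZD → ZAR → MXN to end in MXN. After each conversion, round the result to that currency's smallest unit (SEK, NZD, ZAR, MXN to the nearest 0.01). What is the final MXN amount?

MXN 32,003,236.61

SGD 2,500,000.00 ÷ 0.13294 = SEK 18,805,476.15
SEK 18,805,476.15 ÷ 6.5241 = NZD 2,882,462.89
NZD 2,882,462.89 ÷ 0.089915 = ZAR 32,057,642.11
ZAR 32,057,642.11 ÷ 1.0017 = MXN 32,003,236.61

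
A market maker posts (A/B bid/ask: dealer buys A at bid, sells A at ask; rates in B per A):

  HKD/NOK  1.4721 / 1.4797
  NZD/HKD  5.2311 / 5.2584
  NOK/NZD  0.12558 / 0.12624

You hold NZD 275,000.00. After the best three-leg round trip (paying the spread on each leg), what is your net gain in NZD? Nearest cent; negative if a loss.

Best loop NZD → NOK → HKD → NZD:
NZD 275,000.00 ÷ 0.12624 (buy NOK at ask) = NOK 2,178,390.37
NOK 2,178,390.37 ÷ 1.4797 (buy HKD at ask) = HKD 1,472,183.80
HKD 1,472,183.80 ÷ 5.2584 (buy NZD at ask) = NZD 279,968.01

Net profit: NZD 4,968.01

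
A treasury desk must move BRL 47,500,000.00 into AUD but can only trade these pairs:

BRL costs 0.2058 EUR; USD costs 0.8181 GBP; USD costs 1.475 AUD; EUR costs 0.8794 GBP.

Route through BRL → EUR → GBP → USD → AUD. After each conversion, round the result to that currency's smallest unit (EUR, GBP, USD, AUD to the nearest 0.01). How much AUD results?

AUD 15,499,263.76

BRL 47,500,000.00 × 0.2058 = EUR 9,775,500.00
EUR 9,775,500.00 × 0.8794 = GBP 8,596,574.70
GBP 8,596,574.70 ÷ 0.8181 = USD 10,507,975.43
USD 10,507,975.43 × 1.475 = AUD 15,499,263.76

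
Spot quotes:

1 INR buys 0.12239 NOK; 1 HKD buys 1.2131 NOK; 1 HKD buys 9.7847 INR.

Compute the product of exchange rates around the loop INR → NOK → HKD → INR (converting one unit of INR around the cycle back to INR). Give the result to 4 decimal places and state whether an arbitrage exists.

Around INR → NOK → HKD → INR: 1 × 0.12239 ÷ 1.2131 × 9.7847 = 0.987181
Product < 1; profitable direction is INR → HKD → NOK → INR.

0.9872 (arbitrage exists)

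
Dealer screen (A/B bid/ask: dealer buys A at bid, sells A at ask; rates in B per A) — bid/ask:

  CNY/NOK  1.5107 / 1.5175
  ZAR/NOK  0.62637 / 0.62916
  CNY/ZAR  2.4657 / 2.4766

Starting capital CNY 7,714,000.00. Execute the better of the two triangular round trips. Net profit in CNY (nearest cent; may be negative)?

Best loop CNY → ZAR → NOK → CNY:
CNY 7,714,000.00 × 2.4657 (sell CNY at bid) = ZAR 19,020,409.80
ZAR 19,020,409.80 × 0.62637 (sell ZAR at bid) = NOK 11,913,814.09
NOK 11,913,814.09 ÷ 1.5175 (buy CNY at ask) = CNY 7,850,948.33

Net profit: CNY 136,948.33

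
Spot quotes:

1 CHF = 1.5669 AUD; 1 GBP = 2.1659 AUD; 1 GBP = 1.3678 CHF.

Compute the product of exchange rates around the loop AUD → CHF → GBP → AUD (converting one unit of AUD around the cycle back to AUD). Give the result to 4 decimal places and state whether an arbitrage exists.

Around AUD → CHF → GBP → AUD: 1 ÷ 1.5669 ÷ 1.3678 × 2.1659 = 1.010589
Product > 1; profitable direction is AUD → CHF → GBP → AUD.

1.0106 (arbitrage exists)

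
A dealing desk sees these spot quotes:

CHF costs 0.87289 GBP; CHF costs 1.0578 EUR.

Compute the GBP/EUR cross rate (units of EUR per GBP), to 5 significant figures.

1 GBP ÷ 0.87289 = 1.14562 CHF
1.14562 CHF × 1.0578 = 1.21184 EUR

GBP/EUR = 1.2118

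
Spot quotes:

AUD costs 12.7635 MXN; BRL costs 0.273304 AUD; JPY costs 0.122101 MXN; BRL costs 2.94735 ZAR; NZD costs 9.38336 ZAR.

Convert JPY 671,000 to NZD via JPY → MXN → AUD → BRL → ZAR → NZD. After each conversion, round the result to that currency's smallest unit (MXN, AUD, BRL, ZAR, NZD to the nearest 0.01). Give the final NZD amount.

JPY 671,000 × 0.122101 = MXN 81,929.77
MXN 81,929.77 ÷ 12.7635 = AUD 6,419.07
AUD 6,419.07 ÷ 0.273304 = BRL 23,486.92
BRL 23,486.92 × 2.94735 = ZAR 69,224.17
ZAR 69,224.17 ÷ 9.38336 = NZD 7,377.33

NZD 7,377.33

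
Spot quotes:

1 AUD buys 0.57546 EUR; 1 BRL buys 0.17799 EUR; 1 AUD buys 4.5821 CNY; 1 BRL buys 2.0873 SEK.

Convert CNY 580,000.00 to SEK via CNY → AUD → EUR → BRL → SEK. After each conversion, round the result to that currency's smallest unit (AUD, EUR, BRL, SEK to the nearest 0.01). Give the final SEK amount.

SEK 854,216.30

CNY 580,000.00 ÷ 4.5821 = AUD 126,579.52
AUD 126,579.52 × 0.57546 = EUR 72,841.45
EUR 72,841.45 ÷ 0.17799 = BRL 409,244.62
BRL 409,244.62 × 2.0873 = SEK 854,216.30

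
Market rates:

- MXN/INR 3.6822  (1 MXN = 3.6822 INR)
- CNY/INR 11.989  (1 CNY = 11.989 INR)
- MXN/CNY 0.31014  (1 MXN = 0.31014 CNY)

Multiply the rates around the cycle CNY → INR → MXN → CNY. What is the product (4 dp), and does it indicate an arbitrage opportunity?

1.0098 (arbitrage exists)

Around CNY → INR → MXN → CNY: 1 × 11.989 ÷ 3.6822 × 0.31014 = 1.009795
Product > 1; profitable direction is CNY → INR → MXN → CNY.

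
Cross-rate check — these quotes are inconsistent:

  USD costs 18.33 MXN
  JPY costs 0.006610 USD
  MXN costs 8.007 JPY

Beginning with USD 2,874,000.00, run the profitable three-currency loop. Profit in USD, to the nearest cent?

Profit: USD 88,463.52

Profitable loop is USD → JPY → MXN → USD:
USD 2,874,000.00 ÷ 0.006610 = JPY 434,795,764
JPY 434,795,764 ÷ 8.007 = MXN 54,301,956.29
MXN 54,301,956.29 ÷ 18.33 = USD 2,962,463.52
Profit = USD 2,962,463.52 − USD 2,874,000.00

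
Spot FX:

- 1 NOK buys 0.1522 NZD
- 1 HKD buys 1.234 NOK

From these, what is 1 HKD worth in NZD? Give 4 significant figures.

HKD/NZD = 0.1878

1 HKD × 1.234 = 1.234 NOK
1.234 NOK × 0.1522 = 0.187815 NZD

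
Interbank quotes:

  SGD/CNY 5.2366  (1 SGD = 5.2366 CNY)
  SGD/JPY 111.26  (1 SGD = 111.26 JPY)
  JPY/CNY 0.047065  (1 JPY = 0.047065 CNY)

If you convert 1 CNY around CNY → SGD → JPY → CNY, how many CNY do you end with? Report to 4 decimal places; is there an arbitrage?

Around CNY → SGD → JPY → CNY: 1 ÷ 5.2366 × 111.26 × 0.047065 = 0.999972
Product ≈ 1 (deviation 0.003%, within rounding noise).

1.0000 (no arbitrage)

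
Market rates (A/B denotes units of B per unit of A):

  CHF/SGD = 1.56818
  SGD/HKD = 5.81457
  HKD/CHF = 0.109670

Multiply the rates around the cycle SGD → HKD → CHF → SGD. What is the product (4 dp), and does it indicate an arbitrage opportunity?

1.0000 (no arbitrage)

Around SGD → HKD → CHF → SGD: 1 × 5.81457 × 0.109670 × 1.56818 = 1.000003
Product ≈ 1 (deviation 0.000%, within rounding noise).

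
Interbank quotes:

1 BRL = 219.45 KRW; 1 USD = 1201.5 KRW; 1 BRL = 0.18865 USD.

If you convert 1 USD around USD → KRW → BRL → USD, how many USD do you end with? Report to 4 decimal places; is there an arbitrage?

1.0329 (arbitrage exists)

Around USD → KRW → BRL → USD: 1 × 1201.5 ÷ 219.45 × 0.18865 = 1.032868
Product > 1; profitable direction is USD → KRW → BRL → USD.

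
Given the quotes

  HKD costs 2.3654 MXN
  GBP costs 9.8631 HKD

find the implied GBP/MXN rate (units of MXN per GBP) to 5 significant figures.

1 GBP × 9.8631 = 9.8631 HKD
9.8631 HKD × 2.3654 = 23.3302 MXN

GBP/MXN = 23.330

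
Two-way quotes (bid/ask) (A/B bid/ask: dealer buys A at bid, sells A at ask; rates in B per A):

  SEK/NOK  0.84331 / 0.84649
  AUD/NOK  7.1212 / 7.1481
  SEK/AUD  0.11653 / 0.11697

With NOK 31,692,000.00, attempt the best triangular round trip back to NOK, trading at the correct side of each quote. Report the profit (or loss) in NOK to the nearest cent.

Net profit: NOK 272,785.03

Best loop NOK → AUD → SEK → NOK:
NOK 31,692,000.00 ÷ 7.1481 (buy AUD at ask) = AUD 4,433,625.72
AUD 4,433,625.72 ÷ 0.11697 (buy SEK at ask) = SEK 37,903,955.88
SEK 37,903,955.88 × 0.84331 (sell SEK at bid) = NOK 31,964,785.03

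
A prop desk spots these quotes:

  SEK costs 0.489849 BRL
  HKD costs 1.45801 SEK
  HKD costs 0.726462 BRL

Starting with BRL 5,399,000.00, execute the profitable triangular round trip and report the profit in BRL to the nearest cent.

Profitable loop is BRL → SEK → HKD → BRL:
BRL 5,399,000.00 ÷ 0.489849 = SEK 11,021,763.85
SEK 11,021,763.85 ÷ 1.45801 = HKD 7,559,456.97
HKD 7,559,456.97 × 0.726462 = BRL 5,491,658.23
Profit = BRL 5,491,658.23 − BRL 5,399,000.00

Profit: BRL 92,658.23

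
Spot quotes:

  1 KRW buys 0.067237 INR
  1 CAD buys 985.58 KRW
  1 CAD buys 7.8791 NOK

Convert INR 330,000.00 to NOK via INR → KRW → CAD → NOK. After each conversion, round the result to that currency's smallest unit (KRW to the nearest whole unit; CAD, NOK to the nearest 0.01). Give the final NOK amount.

NOK 39,236.50

INR 330,000.00 ÷ 0.067237 = KRW 4,908,012
KRW 4,908,012 ÷ 985.58 = CAD 4,979.82
CAD 4,979.82 × 7.8791 = NOK 39,236.50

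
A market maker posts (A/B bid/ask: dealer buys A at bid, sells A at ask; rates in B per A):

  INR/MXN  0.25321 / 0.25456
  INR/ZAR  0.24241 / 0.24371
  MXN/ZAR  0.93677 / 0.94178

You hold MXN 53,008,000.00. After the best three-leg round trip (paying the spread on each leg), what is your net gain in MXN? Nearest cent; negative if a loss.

Net profit: MXN 590,461.58

Best loop MXN → INR → ZAR → MXN:
MXN 53,008,000.00 ÷ 0.25456 (buy INR at ask) = INR 208,233,815.21
INR 208,233,815.21 × 0.24241 (sell INR at bid) = ZAR 50,477,959.15
ZAR 50,477,959.15 ÷ 0.94178 (buy MXN at ask) = MXN 53,598,461.58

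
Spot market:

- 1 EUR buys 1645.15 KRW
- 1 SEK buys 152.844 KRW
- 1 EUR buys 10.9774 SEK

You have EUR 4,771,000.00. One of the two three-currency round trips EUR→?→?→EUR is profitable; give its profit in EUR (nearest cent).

Profit: EUR 94,772.50

Profitable loop is EUR → SEK → KRW → EUR:
EUR 4,771,000.00 × 10.9774 = SEK 52,373,175.40
SEK 52,373,175.40 × 152.844 = KRW 8,004,925,621
KRW 8,004,925,621 ÷ 1645.15 = EUR 4,865,772.50
Profit = EUR 4,865,772.50 − EUR 4,771,000.00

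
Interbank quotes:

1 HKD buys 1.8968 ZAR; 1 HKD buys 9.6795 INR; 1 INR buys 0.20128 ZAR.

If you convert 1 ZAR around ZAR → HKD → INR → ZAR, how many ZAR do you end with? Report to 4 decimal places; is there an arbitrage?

Around ZAR → HKD → INR → ZAR: 1 ÷ 1.8968 × 9.6795 × 0.20128 = 1.027146
Product > 1; profitable direction is ZAR → HKD → INR → ZAR.

1.0271 (arbitrage exists)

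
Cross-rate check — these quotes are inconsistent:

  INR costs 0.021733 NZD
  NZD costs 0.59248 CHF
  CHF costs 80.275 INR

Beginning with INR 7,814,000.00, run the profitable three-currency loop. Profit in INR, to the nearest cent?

Profit: INR 262,944.45

Profitable loop is INR → NZD → CHF → INR:
INR 7,814,000.00 × 0.021733 = NZD 169,821.66
NZD 169,821.66 × 0.59248 = CHF 100,615.94
CHF 100,615.94 × 80.275 = INR 8,076,944.45
Profit = INR 8,076,944.45 − INR 7,814,000.00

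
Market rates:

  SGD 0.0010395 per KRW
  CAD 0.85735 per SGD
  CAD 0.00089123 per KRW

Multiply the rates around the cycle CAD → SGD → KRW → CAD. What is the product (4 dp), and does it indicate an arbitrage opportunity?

1.0000 (no arbitrage)

Around CAD → SGD → KRW → CAD: 1 ÷ 0.85735 ÷ 0.0010395 × 0.00089123 = 1.000016
Product ≈ 1 (deviation 0.002%, within rounding noise).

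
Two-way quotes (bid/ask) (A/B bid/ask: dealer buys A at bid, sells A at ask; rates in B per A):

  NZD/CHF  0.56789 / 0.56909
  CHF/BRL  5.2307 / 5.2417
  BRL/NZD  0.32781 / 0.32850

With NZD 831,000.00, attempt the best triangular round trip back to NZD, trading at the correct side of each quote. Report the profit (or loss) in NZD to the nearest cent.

Best loop NZD → BRL → CHF → NZD:
NZD 831,000.00 ÷ 0.32850 (buy BRL at ask) = BRL 2,529,680.37
BRL 2,529,680.37 ÷ 5.2417 (buy CHF at ask) = CHF 482,606.86
CHF 482,606.86 ÷ 0.56909 (buy NZD at ask) = NZD 848,032.57

Net profit: NZD 17,032.57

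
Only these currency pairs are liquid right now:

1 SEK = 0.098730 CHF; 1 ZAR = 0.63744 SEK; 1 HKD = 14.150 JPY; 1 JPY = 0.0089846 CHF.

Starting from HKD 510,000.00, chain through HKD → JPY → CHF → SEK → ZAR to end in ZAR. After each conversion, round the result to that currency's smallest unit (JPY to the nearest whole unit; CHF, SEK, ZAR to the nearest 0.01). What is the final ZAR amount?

HKD 510,000.00 × 14.150 = JPY 7,216,500
JPY 7,216,500 × 0.0089846 = CHF 64,837.37
CHF 64,837.37 ÷ 0.098730 = SEK 656,713.97
SEK 656,713.97 ÷ 0.63744 = ZAR 1,030,236.52

ZAR 1,030,236.52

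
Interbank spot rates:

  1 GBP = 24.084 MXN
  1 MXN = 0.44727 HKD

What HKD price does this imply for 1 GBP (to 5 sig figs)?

GBP/HKD = 10.772

1 GBP × 24.084 = 24.084 MXN
24.084 MXN × 0.44727 = 10.7721 HKD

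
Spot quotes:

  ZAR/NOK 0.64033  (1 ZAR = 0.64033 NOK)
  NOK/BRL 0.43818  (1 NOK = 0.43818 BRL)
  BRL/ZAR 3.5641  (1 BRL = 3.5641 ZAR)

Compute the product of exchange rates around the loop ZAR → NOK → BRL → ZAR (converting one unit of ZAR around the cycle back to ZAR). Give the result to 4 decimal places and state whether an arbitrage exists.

1.0000 (no arbitrage)

Around ZAR → NOK → BRL → ZAR: 1 × 0.64033 × 0.43818 × 3.5641 = 1.000014
Product ≈ 1 (deviation 0.001%, within rounding noise).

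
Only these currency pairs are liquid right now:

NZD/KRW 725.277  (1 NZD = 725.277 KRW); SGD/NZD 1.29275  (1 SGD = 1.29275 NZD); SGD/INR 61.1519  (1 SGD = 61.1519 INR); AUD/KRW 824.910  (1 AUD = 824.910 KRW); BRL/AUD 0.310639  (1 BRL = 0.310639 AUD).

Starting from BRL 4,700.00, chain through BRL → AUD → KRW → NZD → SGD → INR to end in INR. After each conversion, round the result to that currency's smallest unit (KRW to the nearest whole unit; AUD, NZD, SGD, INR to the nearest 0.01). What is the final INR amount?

BRL 4,700.00 × 0.310639 = AUD 1,460.00
AUD 1,460.00 × 824.910 = KRW 1,204,369
KRW 1,204,369 ÷ 725.277 = NZD 1,660.56
NZD 1,660.56 ÷ 1.29275 = SGD 1,284.52
SGD 1,284.52 × 61.1519 = INR 78,550.84

INR 78,550.84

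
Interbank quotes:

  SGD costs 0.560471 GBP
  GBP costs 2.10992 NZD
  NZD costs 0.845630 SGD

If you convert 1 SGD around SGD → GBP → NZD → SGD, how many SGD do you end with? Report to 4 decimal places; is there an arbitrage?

Around SGD → GBP → NZD → SGD: 1 × 0.560471 × 2.10992 × 0.845630 = 0.999999
Product ≈ 1 (deviation 0.000%, within rounding noise).

1.0000 (no arbitrage)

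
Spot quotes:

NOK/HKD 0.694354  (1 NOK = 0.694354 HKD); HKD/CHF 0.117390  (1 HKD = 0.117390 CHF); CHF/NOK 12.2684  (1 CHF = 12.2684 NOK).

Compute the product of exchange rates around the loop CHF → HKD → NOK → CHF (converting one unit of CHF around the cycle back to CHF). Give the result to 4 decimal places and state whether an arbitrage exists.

1.0000 (no arbitrage)

Around CHF → HKD → NOK → CHF: 1 ÷ 0.117390 ÷ 0.694354 ÷ 12.2684 = 1.000000
Product ≈ 1 (deviation 0.000%, within rounding noise).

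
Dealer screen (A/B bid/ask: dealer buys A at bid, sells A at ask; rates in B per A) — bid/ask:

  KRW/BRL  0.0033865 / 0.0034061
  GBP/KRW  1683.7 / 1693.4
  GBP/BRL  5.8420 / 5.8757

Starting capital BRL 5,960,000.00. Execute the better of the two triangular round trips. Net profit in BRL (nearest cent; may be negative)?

Best loop BRL → KRW → GBP → BRL:
BRL 5,960,000.00 ÷ 0.0034061 (buy KRW at ask) = KRW 1,749,801,826
KRW 1,749,801,826 ÷ 1693.4 (buy GBP at ask) = GBP 1,033,306.85
GBP 1,033,306.85 × 5.8420 (sell GBP at bid) = BRL 6,036,578.64

Net profit: BRL 76,578.64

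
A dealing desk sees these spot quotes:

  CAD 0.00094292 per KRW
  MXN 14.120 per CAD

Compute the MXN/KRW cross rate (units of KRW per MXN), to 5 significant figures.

MXN/KRW = 75.109

1 MXN ÷ 14.120 = 0.0708215 CAD
0.0708215 CAD ÷ 0.00094292 = 75.1087 KRW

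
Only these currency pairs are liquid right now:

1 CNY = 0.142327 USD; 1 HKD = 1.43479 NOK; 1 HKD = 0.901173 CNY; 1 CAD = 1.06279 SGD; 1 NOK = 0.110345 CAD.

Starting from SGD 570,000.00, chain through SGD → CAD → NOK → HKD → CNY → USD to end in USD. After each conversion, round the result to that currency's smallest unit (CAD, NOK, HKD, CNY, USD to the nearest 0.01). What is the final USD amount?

USD 434,492.08

SGD 570,000.00 ÷ 1.06279 = CAD 536,324.20
CAD 536,324.20 ÷ 0.110345 = NOK 4,860,430.47
NOK 4,860,430.47 ÷ 1.43479 = HKD 3,387,555.30
HKD 3,387,555.30 × 0.901173 = CNY 3,052,773.37
CNY 3,052,773.37 × 0.142327 = USD 434,492.08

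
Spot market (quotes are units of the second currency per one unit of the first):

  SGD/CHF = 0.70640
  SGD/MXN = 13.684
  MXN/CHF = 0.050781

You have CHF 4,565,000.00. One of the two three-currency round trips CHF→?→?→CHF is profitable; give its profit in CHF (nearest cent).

Profit: CHF 75,632.29

Profitable loop is CHF → MXN → SGD → CHF:
CHF 4,565,000.00 ÷ 0.050781 = MXN 89,895,827.18
MXN 89,895,827.18 ÷ 13.684 = SGD 6,569,411.52
SGD 6,569,411.52 × 0.70640 = CHF 4,640,632.29
Profit = CHF 4,640,632.29 − CHF 4,565,000.00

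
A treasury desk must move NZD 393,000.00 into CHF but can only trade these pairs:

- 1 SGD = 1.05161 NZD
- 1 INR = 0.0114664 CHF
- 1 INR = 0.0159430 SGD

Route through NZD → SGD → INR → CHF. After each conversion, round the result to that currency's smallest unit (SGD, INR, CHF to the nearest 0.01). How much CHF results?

NZD 393,000.00 ÷ 1.05161 = SGD 373,712.69
SGD 373,712.69 ÷ 0.0159430 = INR 23,440,550.08
INR 23,440,550.08 × 0.0114664 = CHF 268,778.72

CHF 268,778.72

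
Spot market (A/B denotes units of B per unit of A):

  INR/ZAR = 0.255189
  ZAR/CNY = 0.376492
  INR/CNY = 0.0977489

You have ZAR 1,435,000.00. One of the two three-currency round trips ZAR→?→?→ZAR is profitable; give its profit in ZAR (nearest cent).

Profitable loop is ZAR → INR → CNY → ZAR:
ZAR 1,435,000.00 ÷ 0.255189 = INR 5,623,283.14
INR 5,623,283.14 × 0.0977489 = CNY 549,669.74
CNY 549,669.74 ÷ 0.376492 = ZAR 1,459,977.21
Profit = ZAR 1,459,977.21 − ZAR 1,435,000.00

Profit: ZAR 24,977.21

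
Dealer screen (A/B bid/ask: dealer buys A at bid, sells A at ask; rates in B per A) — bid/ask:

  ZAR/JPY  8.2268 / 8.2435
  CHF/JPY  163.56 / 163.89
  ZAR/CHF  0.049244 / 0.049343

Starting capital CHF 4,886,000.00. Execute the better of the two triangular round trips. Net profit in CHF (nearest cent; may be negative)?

Net profit: CHF 84,572.31

Best loop CHF → ZAR → JPY → CHF:
CHF 4,886,000.00 ÷ 0.049343 (buy ZAR at ask) = ZAR 99,021,137.75
ZAR 99,021,137.75 × 8.2268 (sell ZAR at bid) = JPY 814,627,096
JPY 814,627,096 ÷ 163.89 (buy CHF at ask) = CHF 4,970,572.31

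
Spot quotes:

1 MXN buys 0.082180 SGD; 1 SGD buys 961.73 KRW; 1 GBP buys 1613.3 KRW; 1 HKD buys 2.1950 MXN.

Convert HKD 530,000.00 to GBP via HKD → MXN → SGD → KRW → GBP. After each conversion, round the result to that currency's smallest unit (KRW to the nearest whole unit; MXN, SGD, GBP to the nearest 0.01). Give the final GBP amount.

GBP 56,992.09

HKD 530,000.00 × 2.1950 = MXN 1,163,350.00
MXN 1,163,350.00 × 0.082180 = SGD 95,604.10
SGD 95,604.10 × 961.73 = KRW 91,945,331
KRW 91,945,331 ÷ 1613.3 = GBP 56,992.09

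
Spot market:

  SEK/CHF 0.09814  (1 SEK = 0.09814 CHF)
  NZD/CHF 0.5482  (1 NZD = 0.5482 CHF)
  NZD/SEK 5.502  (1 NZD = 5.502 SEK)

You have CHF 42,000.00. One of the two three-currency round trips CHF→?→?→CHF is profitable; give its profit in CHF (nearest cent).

Profitable loop is CHF → SEK → NZD → CHF:
CHF 42,000.00 ÷ 0.09814 = SEK 427,960.06
SEK 427,960.06 ÷ 5.502 = NZD 77,782.63
NZD 77,782.63 × 0.5482 = CHF 42,640.44
Profit = CHF 42,640.44 − CHF 42,000.00

Profit: CHF 640.44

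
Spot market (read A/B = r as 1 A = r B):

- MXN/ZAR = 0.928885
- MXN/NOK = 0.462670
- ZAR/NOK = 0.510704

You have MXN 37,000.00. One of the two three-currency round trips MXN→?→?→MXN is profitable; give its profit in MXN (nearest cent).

Profit: MXN 936.88

Profitable loop is MXN → ZAR → NOK → MXN:
MXN 37,000.00 × 0.928885 = ZAR 34,368.74
ZAR 34,368.74 × 0.510704 = NOK 17,552.26
NOK 17,552.26 ÷ 0.462670 = MXN 37,936.88
Profit = MXN 37,936.88 − MXN 37,000.00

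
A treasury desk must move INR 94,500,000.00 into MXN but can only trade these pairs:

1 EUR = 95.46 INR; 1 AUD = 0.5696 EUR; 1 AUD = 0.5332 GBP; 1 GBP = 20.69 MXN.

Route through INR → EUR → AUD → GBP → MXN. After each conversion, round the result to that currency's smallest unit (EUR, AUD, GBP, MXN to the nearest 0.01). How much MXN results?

MXN 19,173,042.10

INR 94,500,000.00 ÷ 95.46 = EUR 989,943.43
EUR 989,943.43 ÷ 0.5696 = AUD 1,737,962.48
AUD 1,737,962.48 × 0.5332 = GBP 926,681.59
GBP 926,681.59 × 20.69 = MXN 19,173,042.10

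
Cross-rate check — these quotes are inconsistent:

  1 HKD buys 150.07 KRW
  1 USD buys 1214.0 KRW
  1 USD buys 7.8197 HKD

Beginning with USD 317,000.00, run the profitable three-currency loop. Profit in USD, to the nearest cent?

Profitable loop is USD → KRW → HKD → USD:
USD 317,000.00 × 1214.0 = KRW 384,838,000
KRW 384,838,000 ÷ 150.07 = HKD 2,564,389.95
HKD 2,564,389.95 ÷ 7.8197 = USD 327,939.68
Profit = USD 327,939.68 − USD 317,000.00

Profit: USD 10,939.68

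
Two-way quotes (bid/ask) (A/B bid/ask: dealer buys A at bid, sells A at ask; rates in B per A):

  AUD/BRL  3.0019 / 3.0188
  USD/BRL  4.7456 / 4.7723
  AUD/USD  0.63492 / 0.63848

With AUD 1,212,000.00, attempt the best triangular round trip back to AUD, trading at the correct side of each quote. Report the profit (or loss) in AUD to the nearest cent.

Best loop AUD → USD → BRL → AUD:
AUD 1,212,000.00 × 0.63492 (sell AUD at bid) = USD 769,523.04
USD 769,523.04 × 4.7456 (sell USD at bid) = BRL 3,651,848.54
BRL 3,651,848.54 ÷ 3.0188 (buy AUD at ask) = AUD 1,209,702.05

Net result: AUD -2,297.95 (no profitable arbitrage after spreads)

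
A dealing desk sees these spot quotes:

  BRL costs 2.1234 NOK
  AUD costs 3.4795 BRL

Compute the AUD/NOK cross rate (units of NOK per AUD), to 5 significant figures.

1 AUD × 3.4795 = 3.4795 BRL
3.4795 BRL × 2.1234 = 7.38837 NOK

AUD/NOK = 7.3884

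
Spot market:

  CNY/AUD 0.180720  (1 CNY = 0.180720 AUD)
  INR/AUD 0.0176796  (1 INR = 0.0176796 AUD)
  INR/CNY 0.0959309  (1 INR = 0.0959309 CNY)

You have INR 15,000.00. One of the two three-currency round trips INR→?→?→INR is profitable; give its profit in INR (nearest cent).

Profit: INR 296.74

Profitable loop is INR → AUD → CNY → INR:
INR 15,000.00 × 0.0176796 = AUD 265.19
AUD 265.19 ÷ 0.180720 = CNY 1,467.43
CNY 1,467.43 ÷ 0.0959309 = INR 15,296.74
Profit = INR 15,296.74 − INR 15,000.00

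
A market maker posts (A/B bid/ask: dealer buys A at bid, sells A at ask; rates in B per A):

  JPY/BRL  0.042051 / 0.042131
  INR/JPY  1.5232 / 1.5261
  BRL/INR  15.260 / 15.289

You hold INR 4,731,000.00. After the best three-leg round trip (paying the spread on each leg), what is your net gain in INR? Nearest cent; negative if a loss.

Net profit: INR 81,703.51

Best loop INR → BRL → JPY → INR:
INR 4,731,000.00 ÷ 15.289 (buy BRL at ask) = BRL 309,438.16
BRL 309,438.16 ÷ 0.042131 (buy JPY at ask) = JPY 7,344,667
JPY 7,344,667 ÷ 1.5261 (buy INR at ask) = INR 4,812,703.51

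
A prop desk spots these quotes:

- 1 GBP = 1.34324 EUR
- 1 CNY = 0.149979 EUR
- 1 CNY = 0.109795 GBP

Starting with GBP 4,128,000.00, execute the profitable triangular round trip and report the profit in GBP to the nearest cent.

Profit: GBP 69,918.12

Profitable loop is GBP → CNY → EUR → GBP:
GBP 4,128,000.00 ÷ 0.109795 = CNY 37,597,340.50
CNY 37,597,340.50 × 0.149979 = EUR 5,638,811.53
EUR 5,638,811.53 ÷ 1.34324 = GBP 4,197,918.12
Profit = GBP 4,197,918.12 − GBP 4,128,000.00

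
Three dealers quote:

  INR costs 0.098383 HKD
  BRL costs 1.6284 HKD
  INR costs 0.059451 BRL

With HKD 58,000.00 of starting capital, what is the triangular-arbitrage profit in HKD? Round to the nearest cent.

Profitable loop is HKD → BRL → INR → HKD:
HKD 58,000.00 ÷ 1.6284 = BRL 35,617.78
BRL 35,617.78 ÷ 0.059451 = INR 599,111.61
INR 599,111.61 × 0.098383 = HKD 58,942.40
Profit = HKD 58,942.40 − HKD 58,000.00

Profit: HKD 942.40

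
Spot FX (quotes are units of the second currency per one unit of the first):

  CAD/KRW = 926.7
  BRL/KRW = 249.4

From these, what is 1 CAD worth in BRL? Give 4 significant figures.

1 CAD × 926.7 = 926.7 KRW
926.7 KRW ÷ 249.4 = 3.71572 BRL

CAD/BRL = 3.716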